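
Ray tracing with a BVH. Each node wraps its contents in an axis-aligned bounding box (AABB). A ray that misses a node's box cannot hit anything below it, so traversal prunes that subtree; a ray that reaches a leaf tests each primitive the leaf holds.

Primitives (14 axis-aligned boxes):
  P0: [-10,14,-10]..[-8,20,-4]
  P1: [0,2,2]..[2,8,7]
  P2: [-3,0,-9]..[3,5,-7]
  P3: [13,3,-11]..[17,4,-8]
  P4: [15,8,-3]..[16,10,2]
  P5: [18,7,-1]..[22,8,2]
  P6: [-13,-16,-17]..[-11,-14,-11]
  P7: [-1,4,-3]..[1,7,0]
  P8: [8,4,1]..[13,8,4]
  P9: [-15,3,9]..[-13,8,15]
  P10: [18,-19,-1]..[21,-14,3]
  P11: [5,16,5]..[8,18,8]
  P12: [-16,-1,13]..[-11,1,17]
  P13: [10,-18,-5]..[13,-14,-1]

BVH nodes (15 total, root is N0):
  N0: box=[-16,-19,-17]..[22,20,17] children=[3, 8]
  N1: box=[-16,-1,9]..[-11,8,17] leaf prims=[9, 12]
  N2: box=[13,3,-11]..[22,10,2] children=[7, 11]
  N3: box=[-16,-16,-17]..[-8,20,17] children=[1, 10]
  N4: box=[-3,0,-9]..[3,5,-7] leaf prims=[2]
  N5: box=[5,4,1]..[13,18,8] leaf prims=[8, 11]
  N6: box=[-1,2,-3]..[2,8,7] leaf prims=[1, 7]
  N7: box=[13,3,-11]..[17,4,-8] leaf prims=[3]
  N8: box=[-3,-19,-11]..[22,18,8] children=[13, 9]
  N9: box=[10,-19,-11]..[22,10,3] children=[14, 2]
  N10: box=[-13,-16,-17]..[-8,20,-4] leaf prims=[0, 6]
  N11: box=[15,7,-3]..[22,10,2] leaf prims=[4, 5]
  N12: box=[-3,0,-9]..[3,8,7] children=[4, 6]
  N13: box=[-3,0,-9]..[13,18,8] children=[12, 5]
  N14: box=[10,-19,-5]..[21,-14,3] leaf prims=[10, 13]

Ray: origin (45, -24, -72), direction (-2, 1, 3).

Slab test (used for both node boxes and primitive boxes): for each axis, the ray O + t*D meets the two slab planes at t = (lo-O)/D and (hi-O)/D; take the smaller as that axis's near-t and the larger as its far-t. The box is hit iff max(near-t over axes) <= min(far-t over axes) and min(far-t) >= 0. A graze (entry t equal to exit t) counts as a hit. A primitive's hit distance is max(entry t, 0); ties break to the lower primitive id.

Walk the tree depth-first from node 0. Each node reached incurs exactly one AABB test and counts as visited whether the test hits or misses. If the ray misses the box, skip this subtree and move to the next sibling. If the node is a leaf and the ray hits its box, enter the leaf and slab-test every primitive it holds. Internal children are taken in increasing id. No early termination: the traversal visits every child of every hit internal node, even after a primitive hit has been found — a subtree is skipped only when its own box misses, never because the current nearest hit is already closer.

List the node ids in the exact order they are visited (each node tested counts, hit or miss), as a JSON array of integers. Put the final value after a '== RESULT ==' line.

Walk:
N0 x:[23/2,61/2] y:[5,44] z:[55/3,89/3] -> hit [55/3,89/3], descend [3, 8]
  N3 x:[53/2,61/2] y:[8,44] z:[55/3,89/3] -> hit [53/2,89/3], descend [1, 10]
    N1 x:[28,61/2] y:[23,32] z:[27,89/3] -> hit [28,89/3] leaf, test {P9@t=29, P12(miss)}
    N10 x:[53/2,29] y:[8,44] z:[55/3,68/3] -> miss, prune
  N8 x:[23/2,24] y:[5,42] z:[61/3,80/3] -> hit [61/3,24], descend [9, 13]
    N9 x:[23/2,35/2] y:[5,34] z:[61/3,25] -> miss, prune
    N13 x:[16,24] y:[24,42] z:[21,80/3] -> hit [24,24], descend [5, 12]
      N5 x:[16,20] y:[28,42] z:[73/3,80/3] -> miss, prune
      N12 x:[21,24] y:[24,32] z:[21,79/3] -> hit [24,24], descend [4, 6]
        N4 x:[21,24] y:[24,29] z:[21,65/3] -> miss, prune
        N6 x:[43/2,23] y:[26,32] z:[23,79/3] -> miss, prune

Visited [0, 3, 1, 10, 8, 9, 13, 5, 12, 4, 6]. Tests: 11 box, 1 leaf. Nearest: P9.

== RESULT ==
[0, 3, 1, 10, 8, 9, 13, 5, 12, 4, 6]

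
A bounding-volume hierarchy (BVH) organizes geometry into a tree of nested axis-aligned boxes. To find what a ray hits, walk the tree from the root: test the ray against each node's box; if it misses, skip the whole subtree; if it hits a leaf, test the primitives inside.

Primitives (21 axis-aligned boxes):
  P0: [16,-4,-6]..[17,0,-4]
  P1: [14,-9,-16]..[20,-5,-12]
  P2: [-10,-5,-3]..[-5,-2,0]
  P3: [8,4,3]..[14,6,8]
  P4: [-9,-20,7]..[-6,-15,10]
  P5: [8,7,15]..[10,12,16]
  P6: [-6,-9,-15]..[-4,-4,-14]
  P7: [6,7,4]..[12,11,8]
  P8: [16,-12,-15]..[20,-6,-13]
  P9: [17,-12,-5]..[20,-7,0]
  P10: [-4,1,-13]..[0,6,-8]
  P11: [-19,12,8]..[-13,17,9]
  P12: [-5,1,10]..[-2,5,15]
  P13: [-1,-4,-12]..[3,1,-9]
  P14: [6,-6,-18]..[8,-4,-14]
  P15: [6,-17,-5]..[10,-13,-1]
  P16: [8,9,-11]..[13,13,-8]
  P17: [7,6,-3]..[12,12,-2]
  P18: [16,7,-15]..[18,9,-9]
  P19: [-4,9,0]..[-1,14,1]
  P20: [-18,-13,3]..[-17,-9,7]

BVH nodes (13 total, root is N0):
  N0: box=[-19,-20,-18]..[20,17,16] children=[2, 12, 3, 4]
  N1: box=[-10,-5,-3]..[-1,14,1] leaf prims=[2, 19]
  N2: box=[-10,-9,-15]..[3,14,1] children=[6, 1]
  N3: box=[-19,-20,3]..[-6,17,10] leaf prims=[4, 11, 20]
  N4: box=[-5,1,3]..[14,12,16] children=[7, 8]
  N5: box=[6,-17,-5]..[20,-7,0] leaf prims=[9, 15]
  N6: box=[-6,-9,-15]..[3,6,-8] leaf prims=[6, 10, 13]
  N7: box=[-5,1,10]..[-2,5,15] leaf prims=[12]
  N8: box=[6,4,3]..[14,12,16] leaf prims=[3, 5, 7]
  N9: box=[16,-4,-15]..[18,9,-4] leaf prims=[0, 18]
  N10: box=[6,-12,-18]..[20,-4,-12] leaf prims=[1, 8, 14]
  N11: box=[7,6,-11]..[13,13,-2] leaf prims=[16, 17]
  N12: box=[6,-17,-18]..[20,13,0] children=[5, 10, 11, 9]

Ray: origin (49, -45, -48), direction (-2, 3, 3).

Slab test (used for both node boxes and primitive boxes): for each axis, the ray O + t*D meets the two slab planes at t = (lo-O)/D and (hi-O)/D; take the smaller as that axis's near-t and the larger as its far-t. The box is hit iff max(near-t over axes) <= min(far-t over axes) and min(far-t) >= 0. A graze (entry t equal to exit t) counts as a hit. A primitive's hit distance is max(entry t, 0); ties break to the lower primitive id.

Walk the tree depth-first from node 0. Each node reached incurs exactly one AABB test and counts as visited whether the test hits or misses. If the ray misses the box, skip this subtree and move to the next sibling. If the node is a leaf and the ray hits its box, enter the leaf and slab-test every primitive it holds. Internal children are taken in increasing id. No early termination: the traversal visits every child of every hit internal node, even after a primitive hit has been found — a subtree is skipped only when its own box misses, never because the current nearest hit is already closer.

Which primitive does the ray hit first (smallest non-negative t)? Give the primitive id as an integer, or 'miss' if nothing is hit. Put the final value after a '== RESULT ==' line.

Walk:
N0 x:[29/2,34] y:[25/3,62/3] z:[10,64/3] -> hit [29/2,62/3], descend [2, 3, 4, 12]
  N2 x:[23,59/2] y:[12,59/3] z:[11,49/3] -> miss, prune
  N3 x:[55/2,34] y:[25/3,62/3] z:[17,58/3] -> miss, prune
  N4 x:[35/2,27] y:[46/3,19] z:[17,64/3] -> hit [35/2,19], descend [7, 8]
    N7 x:[51/2,27] y:[46/3,50/3] z:[58/3,21] -> miss, prune
    N8 x:[35/2,43/2] y:[49/3,19] z:[17,64/3] -> hit [35/2,19] leaf, test {P3(miss), P5(miss), P7@t=37/2}
  N12 x:[29/2,43/2] y:[28/3,58/3] z:[10,16] -> hit [29/2,16], descend [5, 9, 10, 11]
    N5 x:[29/2,43/2] y:[28/3,38/3] z:[43/3,16] -> miss, prune
    N9 x:[31/2,33/2] y:[41/3,18] z:[11,44/3] -> miss, prune
    N10 x:[29/2,43/2] y:[11,41/3] z:[10,12] -> miss, prune
    N11 x:[18,21] y:[17,58/3] z:[37/3,46/3] -> miss, prune

Summary -> nodes [0, 2, 3, 4, 7, 8, 12, 5, 9, 10, 11]; box-tests=11; leaf-entries=1; first=P7

== RESULT ==
7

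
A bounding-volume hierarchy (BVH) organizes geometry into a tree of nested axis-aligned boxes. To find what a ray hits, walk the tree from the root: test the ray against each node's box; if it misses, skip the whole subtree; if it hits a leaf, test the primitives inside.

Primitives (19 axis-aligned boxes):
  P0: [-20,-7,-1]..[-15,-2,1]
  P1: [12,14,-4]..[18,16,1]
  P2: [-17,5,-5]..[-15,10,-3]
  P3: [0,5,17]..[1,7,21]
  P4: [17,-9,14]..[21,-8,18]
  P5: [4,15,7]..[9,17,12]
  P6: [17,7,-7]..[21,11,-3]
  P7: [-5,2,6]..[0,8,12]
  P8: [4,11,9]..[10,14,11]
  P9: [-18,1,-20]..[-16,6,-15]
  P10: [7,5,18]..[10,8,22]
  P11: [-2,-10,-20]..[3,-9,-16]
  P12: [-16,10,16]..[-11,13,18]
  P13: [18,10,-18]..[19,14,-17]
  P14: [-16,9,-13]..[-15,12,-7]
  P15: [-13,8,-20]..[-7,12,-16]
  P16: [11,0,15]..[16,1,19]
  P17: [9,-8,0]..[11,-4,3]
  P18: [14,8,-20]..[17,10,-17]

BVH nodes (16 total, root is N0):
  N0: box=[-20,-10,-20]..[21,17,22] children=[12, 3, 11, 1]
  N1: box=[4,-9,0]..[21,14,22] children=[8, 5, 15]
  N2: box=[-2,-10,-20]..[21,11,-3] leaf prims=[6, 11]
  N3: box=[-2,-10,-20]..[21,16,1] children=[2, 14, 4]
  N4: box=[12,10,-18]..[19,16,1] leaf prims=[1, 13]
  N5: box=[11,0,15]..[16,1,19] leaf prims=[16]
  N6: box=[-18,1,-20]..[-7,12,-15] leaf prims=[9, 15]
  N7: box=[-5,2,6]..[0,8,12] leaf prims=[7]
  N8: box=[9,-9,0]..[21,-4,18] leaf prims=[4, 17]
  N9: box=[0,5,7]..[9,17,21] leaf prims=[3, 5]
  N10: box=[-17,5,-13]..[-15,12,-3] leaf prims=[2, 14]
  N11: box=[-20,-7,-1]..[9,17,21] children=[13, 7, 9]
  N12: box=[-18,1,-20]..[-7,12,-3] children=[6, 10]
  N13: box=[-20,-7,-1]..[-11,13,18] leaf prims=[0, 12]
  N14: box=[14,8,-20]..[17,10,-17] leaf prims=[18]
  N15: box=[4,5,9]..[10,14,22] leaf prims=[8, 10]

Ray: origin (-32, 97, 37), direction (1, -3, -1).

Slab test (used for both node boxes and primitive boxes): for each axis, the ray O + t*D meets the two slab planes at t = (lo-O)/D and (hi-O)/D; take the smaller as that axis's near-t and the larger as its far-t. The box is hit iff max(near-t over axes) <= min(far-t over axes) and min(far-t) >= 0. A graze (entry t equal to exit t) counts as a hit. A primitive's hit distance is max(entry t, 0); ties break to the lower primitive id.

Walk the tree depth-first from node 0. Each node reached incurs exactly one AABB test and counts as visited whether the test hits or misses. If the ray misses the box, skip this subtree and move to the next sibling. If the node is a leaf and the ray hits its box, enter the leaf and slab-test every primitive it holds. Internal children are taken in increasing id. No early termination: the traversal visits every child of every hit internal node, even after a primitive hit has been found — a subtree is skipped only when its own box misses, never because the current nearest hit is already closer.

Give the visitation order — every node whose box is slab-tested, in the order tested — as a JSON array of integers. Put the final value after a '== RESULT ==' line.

Walk:
N0 x:[12,53] y:[80/3,107/3] z:[15,57] -> hit [80/3,107/3], descend [1, 3, 11, 12]
  N1 x:[36,53] y:[83/3,106/3] z:[15,37] -> miss, prune
  N3 x:[30,53] y:[27,107/3] z:[36,57] -> miss, prune
  N11 x:[12,41] y:[80/3,104/3] z:[16,38] -> hit [80/3,104/3], descend [7, 9, 13]
    N7 x:[27,32] y:[89/3,95/3] z:[25,31] -> hit [89/3,31] leaf, test {P7@t=89/3}
    N9 x:[32,41] y:[80/3,92/3] z:[16,30] -> miss, prune
    N13 x:[12,21] y:[28,104/3] z:[19,38] -> miss, prune
  N12 x:[14,25] y:[85/3,32] z:[40,57] -> miss, prune

order=[0, 1, 3, 11, 7, 9, 13, 12]  |boxes|=8  |leaves|=1  hit=P7

== RESULT ==
[0, 1, 3, 11, 7, 9, 13, 12]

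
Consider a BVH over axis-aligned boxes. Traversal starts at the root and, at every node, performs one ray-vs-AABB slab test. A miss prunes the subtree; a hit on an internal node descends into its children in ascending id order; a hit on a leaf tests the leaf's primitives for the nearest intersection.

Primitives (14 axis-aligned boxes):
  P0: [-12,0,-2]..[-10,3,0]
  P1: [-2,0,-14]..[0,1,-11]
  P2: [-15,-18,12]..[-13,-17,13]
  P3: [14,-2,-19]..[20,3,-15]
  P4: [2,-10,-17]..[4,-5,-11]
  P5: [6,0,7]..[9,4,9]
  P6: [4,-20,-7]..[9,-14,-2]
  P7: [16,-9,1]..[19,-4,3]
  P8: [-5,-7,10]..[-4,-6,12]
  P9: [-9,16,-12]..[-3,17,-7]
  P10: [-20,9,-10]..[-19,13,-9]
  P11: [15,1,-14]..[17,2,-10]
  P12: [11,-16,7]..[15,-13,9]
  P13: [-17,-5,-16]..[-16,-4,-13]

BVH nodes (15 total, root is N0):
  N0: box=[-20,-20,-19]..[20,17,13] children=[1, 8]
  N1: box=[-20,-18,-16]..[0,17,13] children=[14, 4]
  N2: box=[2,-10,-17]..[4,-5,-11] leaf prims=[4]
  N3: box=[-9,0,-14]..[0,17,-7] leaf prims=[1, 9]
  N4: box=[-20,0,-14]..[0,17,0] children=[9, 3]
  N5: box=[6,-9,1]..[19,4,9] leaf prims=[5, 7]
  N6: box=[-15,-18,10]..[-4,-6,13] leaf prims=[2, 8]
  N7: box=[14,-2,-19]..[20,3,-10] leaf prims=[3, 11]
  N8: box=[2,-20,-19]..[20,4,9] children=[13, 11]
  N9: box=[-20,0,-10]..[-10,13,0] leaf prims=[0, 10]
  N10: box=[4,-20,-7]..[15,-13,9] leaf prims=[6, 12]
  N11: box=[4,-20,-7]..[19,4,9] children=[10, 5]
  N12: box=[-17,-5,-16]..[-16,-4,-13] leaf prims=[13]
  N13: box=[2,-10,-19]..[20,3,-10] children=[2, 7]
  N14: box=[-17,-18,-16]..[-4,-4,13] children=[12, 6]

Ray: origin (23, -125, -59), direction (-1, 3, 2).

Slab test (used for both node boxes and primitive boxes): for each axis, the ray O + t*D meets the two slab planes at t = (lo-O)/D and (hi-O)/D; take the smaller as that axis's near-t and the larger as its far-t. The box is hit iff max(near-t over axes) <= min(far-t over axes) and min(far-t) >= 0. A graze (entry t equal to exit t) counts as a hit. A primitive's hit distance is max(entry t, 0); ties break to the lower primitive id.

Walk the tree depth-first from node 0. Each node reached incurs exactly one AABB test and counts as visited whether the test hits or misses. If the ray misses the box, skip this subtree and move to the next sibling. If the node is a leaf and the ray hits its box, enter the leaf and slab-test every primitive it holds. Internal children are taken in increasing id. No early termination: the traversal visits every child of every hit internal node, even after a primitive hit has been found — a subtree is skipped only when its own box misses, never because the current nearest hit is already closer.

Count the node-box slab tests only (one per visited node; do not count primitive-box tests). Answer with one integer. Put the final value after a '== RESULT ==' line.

Walk:
N0 x:[3,43] y:[35,142/3] z:[20,36] -> hit [35,36], descend [1, 8]
  N1 x:[23,43] y:[107/3,142/3] z:[43/2,36] -> hit [107/3,36], descend [4, 14]
    N4 x:[23,43] y:[125/3,142/3] z:[45/2,59/2] -> miss, prune
    N14 x:[27,40] y:[107/3,121/3] z:[43/2,36] -> hit [107/3,36], descend [6, 12]
      N6 x:[27,38] y:[107/3,119/3] z:[69/2,36] -> hit [107/3,36] leaf, test {P2@t=36, P8(miss)}
      N12 x:[39,40] y:[40,121/3] z:[43/2,23] -> miss, prune
  N8 x:[3,21] y:[35,43] z:[20,34] -> miss, prune

order=[0, 1, 4, 14, 6, 12, 8]  |boxes|=7  |leaves|=1  hit=P2

== RESULT ==
7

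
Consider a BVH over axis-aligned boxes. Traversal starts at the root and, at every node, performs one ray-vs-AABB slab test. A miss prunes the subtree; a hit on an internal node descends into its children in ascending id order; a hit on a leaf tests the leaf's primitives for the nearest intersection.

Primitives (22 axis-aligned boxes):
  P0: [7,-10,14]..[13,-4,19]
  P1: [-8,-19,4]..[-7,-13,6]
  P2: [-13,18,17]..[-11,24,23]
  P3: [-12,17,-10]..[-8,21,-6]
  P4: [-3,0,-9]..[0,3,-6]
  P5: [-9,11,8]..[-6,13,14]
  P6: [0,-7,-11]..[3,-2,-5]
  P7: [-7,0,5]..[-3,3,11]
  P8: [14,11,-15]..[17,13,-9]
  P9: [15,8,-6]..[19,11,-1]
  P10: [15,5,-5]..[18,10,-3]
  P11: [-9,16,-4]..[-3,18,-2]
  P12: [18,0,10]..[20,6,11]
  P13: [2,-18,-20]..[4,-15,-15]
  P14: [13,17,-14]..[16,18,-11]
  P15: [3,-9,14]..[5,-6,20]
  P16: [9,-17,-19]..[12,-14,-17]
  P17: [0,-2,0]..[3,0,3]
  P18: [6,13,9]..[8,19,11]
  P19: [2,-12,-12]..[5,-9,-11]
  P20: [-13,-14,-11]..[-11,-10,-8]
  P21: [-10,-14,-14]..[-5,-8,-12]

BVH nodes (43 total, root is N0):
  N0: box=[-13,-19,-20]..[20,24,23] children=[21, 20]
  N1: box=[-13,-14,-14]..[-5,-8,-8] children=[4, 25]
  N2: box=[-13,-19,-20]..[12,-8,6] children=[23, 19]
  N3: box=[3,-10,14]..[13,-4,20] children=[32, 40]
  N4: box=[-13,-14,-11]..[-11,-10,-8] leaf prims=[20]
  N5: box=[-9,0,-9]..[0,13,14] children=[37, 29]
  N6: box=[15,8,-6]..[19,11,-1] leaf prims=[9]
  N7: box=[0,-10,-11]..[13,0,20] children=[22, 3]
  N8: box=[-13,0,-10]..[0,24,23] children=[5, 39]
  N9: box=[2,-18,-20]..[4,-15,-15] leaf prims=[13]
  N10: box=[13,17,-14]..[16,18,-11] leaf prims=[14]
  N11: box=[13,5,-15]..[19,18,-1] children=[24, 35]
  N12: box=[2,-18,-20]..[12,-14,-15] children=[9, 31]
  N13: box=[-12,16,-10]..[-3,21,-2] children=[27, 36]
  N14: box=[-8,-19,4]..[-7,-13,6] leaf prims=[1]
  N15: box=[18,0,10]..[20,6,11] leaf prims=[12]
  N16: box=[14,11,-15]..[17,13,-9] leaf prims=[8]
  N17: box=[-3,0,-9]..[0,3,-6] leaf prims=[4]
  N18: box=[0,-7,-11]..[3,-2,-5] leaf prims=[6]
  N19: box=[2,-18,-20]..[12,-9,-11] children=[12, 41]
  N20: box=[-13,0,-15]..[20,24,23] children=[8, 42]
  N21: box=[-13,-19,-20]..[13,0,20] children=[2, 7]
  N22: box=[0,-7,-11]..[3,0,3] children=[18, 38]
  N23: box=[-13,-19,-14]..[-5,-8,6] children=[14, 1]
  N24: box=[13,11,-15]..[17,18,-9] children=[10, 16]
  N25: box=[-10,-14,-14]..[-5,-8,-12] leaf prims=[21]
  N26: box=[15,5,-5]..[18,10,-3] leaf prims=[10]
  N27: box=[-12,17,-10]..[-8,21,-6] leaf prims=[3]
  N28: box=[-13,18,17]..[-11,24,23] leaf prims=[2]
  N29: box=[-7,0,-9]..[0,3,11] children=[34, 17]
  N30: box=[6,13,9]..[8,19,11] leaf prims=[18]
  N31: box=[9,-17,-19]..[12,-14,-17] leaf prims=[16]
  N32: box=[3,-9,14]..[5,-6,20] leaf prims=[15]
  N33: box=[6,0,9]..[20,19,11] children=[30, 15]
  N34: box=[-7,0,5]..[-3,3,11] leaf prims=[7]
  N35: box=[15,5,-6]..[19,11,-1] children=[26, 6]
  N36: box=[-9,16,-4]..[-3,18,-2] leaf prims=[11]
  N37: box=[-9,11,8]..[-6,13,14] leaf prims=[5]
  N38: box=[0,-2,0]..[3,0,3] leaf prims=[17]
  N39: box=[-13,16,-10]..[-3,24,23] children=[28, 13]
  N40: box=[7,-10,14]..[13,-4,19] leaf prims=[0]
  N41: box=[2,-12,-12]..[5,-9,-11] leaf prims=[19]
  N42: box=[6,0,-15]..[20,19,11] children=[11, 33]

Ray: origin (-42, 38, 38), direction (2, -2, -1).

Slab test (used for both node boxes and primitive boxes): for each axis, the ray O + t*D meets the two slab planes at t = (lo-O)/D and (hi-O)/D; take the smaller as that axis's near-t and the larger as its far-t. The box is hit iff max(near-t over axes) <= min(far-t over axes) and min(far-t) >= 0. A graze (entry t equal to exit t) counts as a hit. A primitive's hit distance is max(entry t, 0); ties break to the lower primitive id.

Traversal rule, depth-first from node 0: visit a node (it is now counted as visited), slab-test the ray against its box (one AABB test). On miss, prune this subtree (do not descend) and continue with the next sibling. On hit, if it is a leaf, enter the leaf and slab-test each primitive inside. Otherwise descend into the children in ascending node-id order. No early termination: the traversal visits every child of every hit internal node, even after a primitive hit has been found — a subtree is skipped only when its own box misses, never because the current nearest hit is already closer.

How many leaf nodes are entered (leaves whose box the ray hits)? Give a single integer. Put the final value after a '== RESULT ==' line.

Walk:
N0 x:[29/2,31] y:[7,57/2] z:[15,58] -> hit [15,57/2], descend [20, 21]
  N20 x:[29/2,31] y:[7,19] z:[15,53] -> hit [15,19], descend [8, 42]
    N8 x:[29/2,21] y:[7,19] z:[15,48] -> hit [15,19], descend [5, 39]
      N5 x:[33/2,21] y:[25/2,19] z:[24,47] -> miss, prune
      N39 x:[29/2,39/2] y:[7,11] z:[15,48] -> miss, prune
    N42 x:[24,31] y:[19/2,19] z:[27,53] -> miss, prune
  N21 x:[29/2,55/2] y:[19,57/2] z:[18,58] -> hit [19,55/2], descend [2, 7]
    N2 x:[29/2,27] y:[23,57/2] z:[32,58] -> miss, prune
    N7 x:[21,55/2] y:[19,24] z:[18,49] -> hit [21,24], descend [3, 22]
      N3 x:[45/2,55/2] y:[21,24] z:[18,24] -> hit [45/2,24], descend [32, 40]
        N32 x:[45/2,47/2] y:[22,47/2] z:[18,24] -> hit [45/2,47/2] leaf, test {P15@t=45/2}
        N40 x:[49/2,55/2] y:[21,24] z:[19,24] -> miss, prune
      N22 x:[21,45/2] y:[19,45/2] z:[35,49] -> miss, prune

13 AABB tests over nodes [0, 20, 8, 5, 39, 42, 21, 2, 7, 3, 32, 40, 22]; 1 leaf entered; closest P15.

== RESULT ==
1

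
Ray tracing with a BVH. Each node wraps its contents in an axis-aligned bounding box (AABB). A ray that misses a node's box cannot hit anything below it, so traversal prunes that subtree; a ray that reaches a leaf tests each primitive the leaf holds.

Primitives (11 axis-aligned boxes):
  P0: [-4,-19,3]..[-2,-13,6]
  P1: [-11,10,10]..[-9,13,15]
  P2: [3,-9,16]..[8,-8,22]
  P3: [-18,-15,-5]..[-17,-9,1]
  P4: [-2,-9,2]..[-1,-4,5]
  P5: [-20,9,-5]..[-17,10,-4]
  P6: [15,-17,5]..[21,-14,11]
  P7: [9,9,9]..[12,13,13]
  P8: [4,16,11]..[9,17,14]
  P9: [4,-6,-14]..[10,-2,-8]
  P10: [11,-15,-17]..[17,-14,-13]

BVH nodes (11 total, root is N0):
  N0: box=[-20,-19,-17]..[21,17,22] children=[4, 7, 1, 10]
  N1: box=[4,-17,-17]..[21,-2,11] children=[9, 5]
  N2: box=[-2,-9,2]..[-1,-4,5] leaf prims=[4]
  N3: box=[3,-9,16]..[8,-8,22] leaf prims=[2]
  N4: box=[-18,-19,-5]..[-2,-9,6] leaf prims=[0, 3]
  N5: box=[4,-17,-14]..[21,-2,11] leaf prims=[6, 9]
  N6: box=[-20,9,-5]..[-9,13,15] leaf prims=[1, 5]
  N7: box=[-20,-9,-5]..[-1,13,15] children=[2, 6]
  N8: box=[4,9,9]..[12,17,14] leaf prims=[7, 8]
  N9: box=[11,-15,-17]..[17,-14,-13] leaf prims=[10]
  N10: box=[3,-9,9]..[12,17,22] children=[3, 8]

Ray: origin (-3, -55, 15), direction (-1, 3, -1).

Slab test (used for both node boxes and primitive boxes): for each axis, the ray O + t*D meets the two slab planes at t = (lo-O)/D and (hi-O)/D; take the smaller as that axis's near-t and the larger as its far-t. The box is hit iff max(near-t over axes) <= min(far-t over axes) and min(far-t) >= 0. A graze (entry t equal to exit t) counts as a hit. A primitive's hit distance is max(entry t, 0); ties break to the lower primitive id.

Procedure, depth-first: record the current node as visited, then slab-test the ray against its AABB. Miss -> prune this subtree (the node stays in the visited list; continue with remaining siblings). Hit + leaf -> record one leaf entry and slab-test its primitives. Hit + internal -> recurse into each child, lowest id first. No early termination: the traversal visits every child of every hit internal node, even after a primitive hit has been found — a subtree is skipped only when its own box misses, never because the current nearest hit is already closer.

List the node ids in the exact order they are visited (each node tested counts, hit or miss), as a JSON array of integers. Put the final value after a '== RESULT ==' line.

Traverse from the root:
N0 x:[-24,17] y:[12,24] z:[-7,32] -> hit [12,17], descend [1, 4, 7, 10]
  N1 x:[-24,-7] y:[38/3,53/3] z:[4,32] -> miss, prune
  N4 x:[-1,15] y:[12,46/3] z:[9,20] -> hit [12,15] leaf, test {P0(miss), P3@t=14}
  N7 x:[-2,17] y:[46/3,68/3] z:[0,20] -> hit [46/3,17], descend [2, 6]
    N2 x:[-2,-1] y:[46/3,17] z:[10,13] -> miss, prune
    N6 x:[6,17] y:[64/3,68/3] z:[0,20] -> miss, prune
  N10 x:[-15,-6] y:[46/3,24] z:[-7,6] -> miss, prune

Summary -> nodes [0, 1, 4, 7, 2, 6, 10]; box-tests=7; leaf-entries=1; first=P3

== RESULT ==
[0, 1, 4, 7, 2, 6, 10]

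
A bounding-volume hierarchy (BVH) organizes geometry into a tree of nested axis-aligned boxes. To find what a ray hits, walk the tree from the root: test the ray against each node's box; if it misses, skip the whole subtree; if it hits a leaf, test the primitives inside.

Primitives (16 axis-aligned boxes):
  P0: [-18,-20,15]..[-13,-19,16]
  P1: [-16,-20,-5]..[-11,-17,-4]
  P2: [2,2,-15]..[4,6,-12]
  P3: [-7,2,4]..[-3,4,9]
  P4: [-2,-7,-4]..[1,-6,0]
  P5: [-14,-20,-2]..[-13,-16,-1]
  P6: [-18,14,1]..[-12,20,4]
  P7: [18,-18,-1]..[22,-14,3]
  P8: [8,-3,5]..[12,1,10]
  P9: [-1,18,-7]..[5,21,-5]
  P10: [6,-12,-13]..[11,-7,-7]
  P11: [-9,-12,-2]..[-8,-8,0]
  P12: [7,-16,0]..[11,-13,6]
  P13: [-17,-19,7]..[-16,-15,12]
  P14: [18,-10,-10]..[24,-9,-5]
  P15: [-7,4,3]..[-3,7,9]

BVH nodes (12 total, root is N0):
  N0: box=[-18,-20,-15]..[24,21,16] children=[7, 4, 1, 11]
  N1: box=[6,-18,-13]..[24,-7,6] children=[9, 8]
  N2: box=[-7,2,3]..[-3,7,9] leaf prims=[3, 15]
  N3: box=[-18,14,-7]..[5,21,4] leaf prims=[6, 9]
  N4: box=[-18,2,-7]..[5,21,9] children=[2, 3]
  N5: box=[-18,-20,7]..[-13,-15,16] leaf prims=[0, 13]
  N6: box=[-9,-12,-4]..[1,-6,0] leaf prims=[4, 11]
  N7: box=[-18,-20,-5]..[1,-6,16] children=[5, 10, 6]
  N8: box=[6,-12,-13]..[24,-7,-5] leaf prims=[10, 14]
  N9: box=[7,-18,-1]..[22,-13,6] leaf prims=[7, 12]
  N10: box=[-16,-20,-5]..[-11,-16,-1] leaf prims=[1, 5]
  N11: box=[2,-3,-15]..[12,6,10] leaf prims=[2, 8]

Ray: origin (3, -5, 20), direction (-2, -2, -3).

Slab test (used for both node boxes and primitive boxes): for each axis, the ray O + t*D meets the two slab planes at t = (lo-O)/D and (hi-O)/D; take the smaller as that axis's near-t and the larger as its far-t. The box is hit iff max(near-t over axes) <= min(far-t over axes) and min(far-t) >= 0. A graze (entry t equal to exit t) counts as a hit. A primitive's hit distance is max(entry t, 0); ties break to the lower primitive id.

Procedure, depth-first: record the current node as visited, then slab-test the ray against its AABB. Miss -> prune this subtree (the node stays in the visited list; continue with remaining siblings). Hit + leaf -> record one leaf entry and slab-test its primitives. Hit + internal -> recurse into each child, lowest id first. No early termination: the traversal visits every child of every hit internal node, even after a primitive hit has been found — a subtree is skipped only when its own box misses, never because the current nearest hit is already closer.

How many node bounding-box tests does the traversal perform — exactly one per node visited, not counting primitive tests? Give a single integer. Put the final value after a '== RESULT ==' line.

Traverse from the root:
N0 x:[-21/2,21/2] y:[-13,15/2] z:[4/3,35/3] -> hit [4/3,15/2], descend [1, 4, 7, 11]
  N1 x:[-21/2,-3/2] y:[1,13/2] z:[14/3,11] -> miss, prune
  N4 x:[-1,21/2] y:[-13,-7/2] z:[11/3,9] -> miss, prune
  N7 x:[1,21/2] y:[1/2,15/2] z:[4/3,25/3] -> hit [4/3,15/2], descend [5, 6, 10]
    N5 x:[8,21/2] y:[5,15/2] z:[4/3,13/3] -> miss, prune
    N6 x:[1,6] y:[1/2,7/2] z:[20/3,8] -> miss, prune
    N10 x:[7,19/2] y:[11/2,15/2] z:[7,25/3] -> hit [7,15/2] leaf, test {P1(miss), P5(miss)}
  N11 x:[-9/2,1/2] y:[-11/2,-1] z:[10/3,35/3] -> miss, prune

Summary -> nodes [0, 1, 4, 7, 5, 6, 10, 11]; box-tests=8; leaf-entries=1; first=miss

== RESULT ==
8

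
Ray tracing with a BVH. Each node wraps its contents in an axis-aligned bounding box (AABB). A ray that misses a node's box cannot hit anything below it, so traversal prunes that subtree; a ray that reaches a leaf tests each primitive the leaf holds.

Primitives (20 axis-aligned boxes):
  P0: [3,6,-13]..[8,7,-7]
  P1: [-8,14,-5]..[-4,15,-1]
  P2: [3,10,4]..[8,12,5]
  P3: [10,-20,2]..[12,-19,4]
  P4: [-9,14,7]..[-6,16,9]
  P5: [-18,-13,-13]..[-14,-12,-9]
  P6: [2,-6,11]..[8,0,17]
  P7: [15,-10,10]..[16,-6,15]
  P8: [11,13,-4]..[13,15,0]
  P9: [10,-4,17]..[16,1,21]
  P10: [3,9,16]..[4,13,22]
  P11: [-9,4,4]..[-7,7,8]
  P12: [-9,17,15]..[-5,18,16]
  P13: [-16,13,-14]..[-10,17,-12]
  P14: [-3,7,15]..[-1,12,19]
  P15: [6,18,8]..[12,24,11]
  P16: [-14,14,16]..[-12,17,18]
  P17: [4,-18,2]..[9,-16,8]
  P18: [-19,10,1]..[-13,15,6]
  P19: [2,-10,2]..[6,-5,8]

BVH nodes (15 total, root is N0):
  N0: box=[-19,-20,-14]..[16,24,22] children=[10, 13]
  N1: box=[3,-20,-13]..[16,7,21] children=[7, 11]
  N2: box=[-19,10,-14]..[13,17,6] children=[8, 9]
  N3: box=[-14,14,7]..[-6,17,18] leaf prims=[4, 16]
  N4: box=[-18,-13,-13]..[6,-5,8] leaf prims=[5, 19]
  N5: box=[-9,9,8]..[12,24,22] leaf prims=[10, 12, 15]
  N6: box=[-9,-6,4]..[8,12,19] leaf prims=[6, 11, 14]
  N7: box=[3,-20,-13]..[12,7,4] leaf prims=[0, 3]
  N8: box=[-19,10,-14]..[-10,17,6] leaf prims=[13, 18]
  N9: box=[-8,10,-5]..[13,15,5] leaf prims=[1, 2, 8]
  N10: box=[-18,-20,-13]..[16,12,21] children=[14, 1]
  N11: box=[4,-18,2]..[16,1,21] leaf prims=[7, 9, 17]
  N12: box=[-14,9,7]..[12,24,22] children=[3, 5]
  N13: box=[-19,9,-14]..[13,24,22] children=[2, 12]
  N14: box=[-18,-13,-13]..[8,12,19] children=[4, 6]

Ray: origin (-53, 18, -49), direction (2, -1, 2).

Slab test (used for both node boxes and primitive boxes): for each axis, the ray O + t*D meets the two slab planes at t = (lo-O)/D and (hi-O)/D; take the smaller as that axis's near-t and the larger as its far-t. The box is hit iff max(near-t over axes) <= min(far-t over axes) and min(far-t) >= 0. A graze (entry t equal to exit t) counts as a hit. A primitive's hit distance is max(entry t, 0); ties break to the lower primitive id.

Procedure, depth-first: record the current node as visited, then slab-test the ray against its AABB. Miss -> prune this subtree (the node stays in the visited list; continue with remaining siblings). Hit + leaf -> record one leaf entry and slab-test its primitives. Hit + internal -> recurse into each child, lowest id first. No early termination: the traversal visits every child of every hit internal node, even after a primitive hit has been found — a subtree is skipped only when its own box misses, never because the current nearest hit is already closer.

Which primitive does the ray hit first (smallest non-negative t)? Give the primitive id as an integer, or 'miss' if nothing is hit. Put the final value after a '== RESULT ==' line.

Walk:
N0 x:[17,69/2] y:[-6,38] z:[35/2,71/2] -> hit [35/2,69/2], descend [10, 13]
  N10 x:[35/2,69/2] y:[6,38] z:[18,35] -> hit [18,69/2], descend [1, 14]
    N1 x:[28,69/2] y:[11,38] z:[18,35] -> hit [28,69/2], descend [7, 11]
      N7 x:[28,65/2] y:[11,38] z:[18,53/2] -> miss, prune
      N11 x:[57/2,69/2] y:[17,36] z:[51/2,35] -> hit [57/2,69/2] leaf, test {P7(miss), P9(miss), P17(miss)}
    N14 x:[35/2,61/2] y:[6,31] z:[18,34] -> hit [18,61/2], descend [4, 6]
      N4 x:[35/2,59/2] y:[23,31] z:[18,57/2] -> hit [23,57/2] leaf, test {P5(miss), P19@t=55/2}
      N6 x:[22,61/2] y:[6,24] z:[53/2,34] -> miss, prune
  N13 x:[17,33] y:[-6,9] z:[35/2,71/2] -> miss, prune

Summary -> nodes [0, 10, 1, 7, 11, 14, 4, 6, 13]; box-tests=9; leaf-entries=2; first=P19

== RESULT ==
19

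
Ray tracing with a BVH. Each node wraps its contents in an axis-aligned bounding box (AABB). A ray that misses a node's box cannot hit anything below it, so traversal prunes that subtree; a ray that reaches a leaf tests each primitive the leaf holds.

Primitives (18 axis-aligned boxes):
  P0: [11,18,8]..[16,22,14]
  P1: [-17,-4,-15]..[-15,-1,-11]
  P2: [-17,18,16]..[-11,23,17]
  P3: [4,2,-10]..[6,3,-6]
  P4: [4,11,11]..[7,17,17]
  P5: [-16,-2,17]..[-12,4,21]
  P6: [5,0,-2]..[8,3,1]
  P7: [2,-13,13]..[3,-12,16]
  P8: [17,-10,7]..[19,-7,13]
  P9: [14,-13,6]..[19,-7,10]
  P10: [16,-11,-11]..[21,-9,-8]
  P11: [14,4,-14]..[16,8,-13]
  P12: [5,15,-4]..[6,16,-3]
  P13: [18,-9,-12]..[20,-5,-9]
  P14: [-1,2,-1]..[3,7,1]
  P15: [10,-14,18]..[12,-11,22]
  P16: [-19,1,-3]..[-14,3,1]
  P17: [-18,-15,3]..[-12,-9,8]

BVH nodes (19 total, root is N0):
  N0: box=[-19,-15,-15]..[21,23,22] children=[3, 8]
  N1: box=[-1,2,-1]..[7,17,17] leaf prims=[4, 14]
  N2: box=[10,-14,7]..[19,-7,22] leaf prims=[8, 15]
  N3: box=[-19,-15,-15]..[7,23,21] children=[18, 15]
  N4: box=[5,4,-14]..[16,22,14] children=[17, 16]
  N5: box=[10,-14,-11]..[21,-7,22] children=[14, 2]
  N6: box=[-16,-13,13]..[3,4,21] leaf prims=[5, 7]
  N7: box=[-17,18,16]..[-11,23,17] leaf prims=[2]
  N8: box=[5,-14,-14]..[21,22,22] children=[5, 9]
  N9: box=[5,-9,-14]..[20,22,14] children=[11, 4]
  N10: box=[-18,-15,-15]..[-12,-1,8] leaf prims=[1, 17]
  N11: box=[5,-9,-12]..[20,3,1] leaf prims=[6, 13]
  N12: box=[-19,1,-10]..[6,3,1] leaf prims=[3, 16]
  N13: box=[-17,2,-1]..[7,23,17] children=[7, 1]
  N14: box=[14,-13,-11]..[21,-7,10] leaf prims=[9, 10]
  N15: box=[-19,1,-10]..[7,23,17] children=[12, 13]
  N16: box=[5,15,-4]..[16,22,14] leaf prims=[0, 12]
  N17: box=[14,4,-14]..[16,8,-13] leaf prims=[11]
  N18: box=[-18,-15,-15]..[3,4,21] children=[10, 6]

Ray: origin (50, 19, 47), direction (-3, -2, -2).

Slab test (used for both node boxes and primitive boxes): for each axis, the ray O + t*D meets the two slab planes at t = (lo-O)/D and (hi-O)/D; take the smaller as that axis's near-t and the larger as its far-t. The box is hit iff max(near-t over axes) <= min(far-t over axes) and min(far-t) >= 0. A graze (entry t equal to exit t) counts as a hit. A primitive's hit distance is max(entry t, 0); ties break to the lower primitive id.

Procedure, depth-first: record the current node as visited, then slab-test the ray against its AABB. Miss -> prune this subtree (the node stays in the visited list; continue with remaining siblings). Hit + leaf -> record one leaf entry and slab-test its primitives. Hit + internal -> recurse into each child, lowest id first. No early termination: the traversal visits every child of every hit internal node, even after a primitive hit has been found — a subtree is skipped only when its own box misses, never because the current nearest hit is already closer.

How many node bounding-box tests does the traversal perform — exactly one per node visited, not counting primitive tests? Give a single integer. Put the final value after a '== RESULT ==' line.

Trace the traversal:
N0 x:[29/3,23] y:[-2,17] z:[25/2,31] -> hit [25/2,17], descend [3, 8]
  N3 x:[43/3,23] y:[-2,17] z:[13,31] -> hit [43/3,17], descend [15, 18]
    N15 x:[43/3,23] y:[-2,9] z:[15,57/2] -> miss, prune
    N18 x:[47/3,68/3] y:[15/2,17] z:[13,31] -> hit [47/3,17], descend [6, 10]
      N6 x:[47/3,22] y:[15/2,16] z:[13,17] -> hit [47/3,16] leaf, test {P5(miss), P7@t=47/3}
      N10 x:[62/3,68/3] y:[10,17] z:[39/2,31] -> miss, prune
  N8 x:[29/3,15] y:[-3/2,33/2] z:[25/2,61/2] -> hit [25/2,15], descend [5, 9]
    N5 x:[29/3,40/3] y:[13,33/2] z:[25/2,29] -> hit [13,40/3], descend [2, 14]
      N2 x:[31/3,40/3] y:[13,33/2] z:[25/2,20] -> hit [13,40/3] leaf, test {P8(miss), P15(miss)}
      N14 x:[29/3,12] y:[13,16] z:[37/2,29] -> miss, prune
    N9 x:[10,15] y:[-3/2,14] z:[33/2,61/2] -> miss, prune

11 AABB tests over nodes [0, 3, 15, 18, 6, 10, 8, 5, 2, 14, 9]; 2 leaves entered; closest P7.

== RESULT ==
11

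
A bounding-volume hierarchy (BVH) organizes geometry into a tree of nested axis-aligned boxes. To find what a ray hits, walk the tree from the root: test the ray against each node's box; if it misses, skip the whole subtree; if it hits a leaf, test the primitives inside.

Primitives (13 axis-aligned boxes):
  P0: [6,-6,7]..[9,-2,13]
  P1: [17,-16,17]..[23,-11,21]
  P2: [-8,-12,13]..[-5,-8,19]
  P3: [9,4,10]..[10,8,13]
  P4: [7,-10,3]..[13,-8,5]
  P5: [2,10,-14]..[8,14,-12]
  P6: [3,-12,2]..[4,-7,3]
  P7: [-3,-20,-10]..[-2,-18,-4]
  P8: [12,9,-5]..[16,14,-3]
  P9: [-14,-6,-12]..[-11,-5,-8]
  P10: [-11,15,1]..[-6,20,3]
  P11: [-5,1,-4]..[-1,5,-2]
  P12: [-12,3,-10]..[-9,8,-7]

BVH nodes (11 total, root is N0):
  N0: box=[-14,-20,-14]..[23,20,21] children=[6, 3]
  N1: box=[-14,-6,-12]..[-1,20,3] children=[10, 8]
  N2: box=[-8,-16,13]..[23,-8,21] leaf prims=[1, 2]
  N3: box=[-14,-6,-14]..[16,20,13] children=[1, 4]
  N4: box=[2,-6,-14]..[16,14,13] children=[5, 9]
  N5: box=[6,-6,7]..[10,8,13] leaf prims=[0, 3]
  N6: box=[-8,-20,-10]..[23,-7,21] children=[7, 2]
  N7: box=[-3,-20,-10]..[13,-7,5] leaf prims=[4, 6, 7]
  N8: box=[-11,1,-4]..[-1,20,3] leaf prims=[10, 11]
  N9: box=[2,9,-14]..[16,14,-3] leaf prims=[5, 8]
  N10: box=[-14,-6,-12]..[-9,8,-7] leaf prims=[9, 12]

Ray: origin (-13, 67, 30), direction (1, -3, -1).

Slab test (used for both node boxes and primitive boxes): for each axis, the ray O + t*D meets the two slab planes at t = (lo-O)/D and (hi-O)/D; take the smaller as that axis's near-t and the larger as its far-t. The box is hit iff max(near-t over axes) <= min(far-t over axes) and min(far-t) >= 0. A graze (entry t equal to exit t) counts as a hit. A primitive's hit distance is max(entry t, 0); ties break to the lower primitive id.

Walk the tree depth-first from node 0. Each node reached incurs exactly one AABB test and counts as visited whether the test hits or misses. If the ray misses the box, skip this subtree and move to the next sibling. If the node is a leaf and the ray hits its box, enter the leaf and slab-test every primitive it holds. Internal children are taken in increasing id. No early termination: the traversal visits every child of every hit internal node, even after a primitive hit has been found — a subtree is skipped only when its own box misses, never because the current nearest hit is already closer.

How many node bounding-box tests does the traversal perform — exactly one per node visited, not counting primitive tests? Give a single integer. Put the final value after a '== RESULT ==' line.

Trace the traversal:
N0 x:[-1,36] y:[47/3,29] z:[9,44] -> hit [47/3,29], descend [3, 6]
  N3 x:[-1,29] y:[47/3,73/3] z:[17,44] -> hit [17,73/3], descend [1, 4]
    N1 x:[-1,12] y:[47/3,73/3] z:[27,42] -> miss, prune
    N4 x:[15,29] y:[53/3,73/3] z:[17,44] -> hit [53/3,73/3], descend [5, 9]
      N5 x:[19,23] y:[59/3,73/3] z:[17,23] -> hit [59/3,23] leaf, test {P0(miss), P3(miss)}
      N9 x:[15,29] y:[53/3,58/3] z:[33,44] -> miss, prune
  N6 x:[5,36] y:[74/3,29] z:[9,40] -> hit [74/3,29], descend [2, 7]
    N2 x:[5,36] y:[25,83/3] z:[9,17] -> miss, prune
    N7 x:[10,26] y:[74/3,29] z:[25,40] -> hit [25,26] leaf, test {P4@t=25, P6(miss), P7(miss)}

order=[0, 3, 1, 4, 5, 9, 6, 2, 7]  |boxes|=9  |leaves|=2  hit=P4

== RESULT ==
9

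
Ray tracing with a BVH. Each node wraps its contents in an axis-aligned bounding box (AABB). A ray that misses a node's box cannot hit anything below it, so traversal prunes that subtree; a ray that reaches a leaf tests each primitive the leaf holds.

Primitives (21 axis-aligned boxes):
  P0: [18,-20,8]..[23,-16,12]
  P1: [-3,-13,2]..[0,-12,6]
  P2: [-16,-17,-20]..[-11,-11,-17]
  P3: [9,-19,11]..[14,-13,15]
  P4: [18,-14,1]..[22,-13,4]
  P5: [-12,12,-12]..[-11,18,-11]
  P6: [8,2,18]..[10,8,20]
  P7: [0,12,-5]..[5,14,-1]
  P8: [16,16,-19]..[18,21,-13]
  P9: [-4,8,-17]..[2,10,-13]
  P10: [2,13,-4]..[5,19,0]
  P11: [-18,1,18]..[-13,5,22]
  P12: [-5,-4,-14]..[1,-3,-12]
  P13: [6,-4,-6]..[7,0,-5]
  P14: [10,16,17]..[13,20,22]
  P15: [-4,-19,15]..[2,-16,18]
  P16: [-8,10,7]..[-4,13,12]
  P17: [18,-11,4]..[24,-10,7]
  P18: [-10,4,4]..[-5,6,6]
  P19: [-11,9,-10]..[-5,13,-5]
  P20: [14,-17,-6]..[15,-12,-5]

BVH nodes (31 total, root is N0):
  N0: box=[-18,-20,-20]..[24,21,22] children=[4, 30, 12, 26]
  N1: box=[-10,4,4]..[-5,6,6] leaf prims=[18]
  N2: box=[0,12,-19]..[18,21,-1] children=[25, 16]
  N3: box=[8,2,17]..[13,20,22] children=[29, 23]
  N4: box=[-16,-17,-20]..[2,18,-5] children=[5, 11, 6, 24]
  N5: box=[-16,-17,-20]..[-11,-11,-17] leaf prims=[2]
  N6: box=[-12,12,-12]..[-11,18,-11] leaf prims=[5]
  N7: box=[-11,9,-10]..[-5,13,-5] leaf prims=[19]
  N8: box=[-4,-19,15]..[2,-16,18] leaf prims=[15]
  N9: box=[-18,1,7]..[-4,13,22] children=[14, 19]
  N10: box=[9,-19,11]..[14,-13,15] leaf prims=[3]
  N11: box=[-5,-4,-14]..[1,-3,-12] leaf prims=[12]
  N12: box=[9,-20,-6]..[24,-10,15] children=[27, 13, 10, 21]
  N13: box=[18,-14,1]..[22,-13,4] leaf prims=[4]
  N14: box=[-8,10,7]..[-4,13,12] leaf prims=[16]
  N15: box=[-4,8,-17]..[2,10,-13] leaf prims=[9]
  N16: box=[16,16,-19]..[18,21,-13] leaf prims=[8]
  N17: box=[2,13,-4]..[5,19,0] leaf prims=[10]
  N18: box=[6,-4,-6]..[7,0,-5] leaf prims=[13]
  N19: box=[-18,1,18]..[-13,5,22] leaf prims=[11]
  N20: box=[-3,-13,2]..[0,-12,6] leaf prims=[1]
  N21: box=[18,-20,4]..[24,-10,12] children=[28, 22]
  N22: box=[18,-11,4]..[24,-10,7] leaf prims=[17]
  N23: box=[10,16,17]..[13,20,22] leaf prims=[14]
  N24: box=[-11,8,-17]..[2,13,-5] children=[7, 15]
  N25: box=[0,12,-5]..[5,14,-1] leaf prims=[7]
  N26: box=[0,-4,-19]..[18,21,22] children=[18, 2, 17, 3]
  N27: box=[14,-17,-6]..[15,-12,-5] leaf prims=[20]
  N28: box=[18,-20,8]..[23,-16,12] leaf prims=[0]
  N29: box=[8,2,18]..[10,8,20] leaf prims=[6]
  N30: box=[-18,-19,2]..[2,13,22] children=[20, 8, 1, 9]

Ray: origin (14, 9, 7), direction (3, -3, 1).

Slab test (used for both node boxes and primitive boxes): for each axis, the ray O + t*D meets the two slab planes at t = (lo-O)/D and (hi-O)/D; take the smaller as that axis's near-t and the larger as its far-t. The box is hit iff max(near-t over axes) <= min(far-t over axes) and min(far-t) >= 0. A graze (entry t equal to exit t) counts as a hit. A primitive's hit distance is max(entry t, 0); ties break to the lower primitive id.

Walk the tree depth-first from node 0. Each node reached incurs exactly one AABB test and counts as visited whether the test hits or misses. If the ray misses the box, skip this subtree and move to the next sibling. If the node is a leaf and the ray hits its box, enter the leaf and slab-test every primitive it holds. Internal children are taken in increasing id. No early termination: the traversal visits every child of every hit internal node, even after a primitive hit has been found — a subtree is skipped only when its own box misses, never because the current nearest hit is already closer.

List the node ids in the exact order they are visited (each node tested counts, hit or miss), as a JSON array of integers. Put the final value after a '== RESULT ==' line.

Trace the traversal:
N0 x:[-32/3,10/3] y:[-4,29/3] z:[-27,15] -> hit [-4,10/3], descend [4, 12, 26, 30]
  N4 x:[-10,-4] y:[-3,26/3] z:[-27,-12] -> miss, prune
  N12 x:[-5/3,10/3] y:[19/3,29/3] z:[-13,8] -> miss, prune
  N26 x:[-14/3,4/3] y:[-4,13/3] z:[-26,15] -> hit [-4,4/3], descend [2, 3, 17, 18]
    N2 x:[-14/3,4/3] y:[-4,-1] z:[-26,-8] -> miss, prune
    N3 x:[-2,-1/3] y:[-11/3,7/3] z:[10,15] -> miss, prune
    N17 x:[-4,-3] y:[-10/3,-4/3] z:[-11,-7] -> miss, prune
    N18 x:[-8/3,-7/3] y:[3,13/3] z:[-13,-12] -> miss, prune
  N30 x:[-32/3,-4] y:[-4/3,28/3] z:[-5,15] -> miss, prune

9 AABB tests over nodes [0, 4, 12, 26, 2, 3, 17, 18, 30]; 0 leaves entered; closest miss.

== RESULT ==
[0, 4, 12, 26, 2, 3, 17, 18, 30]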